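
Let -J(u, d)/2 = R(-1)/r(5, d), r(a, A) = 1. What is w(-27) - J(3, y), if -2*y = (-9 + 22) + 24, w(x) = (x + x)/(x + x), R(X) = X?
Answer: -1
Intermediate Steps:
w(x) = 1 (w(x) = (2*x)/((2*x)) = (2*x)*(1/(2*x)) = 1)
y = -37/2 (y = -((-9 + 22) + 24)/2 = -(13 + 24)/2 = -½*37 = -37/2 ≈ -18.500)
J(u, d) = 2 (J(u, d) = -(-2)/1 = -(-2) = -2*(-1) = 2)
w(-27) - J(3, y) = 1 - 1*2 = 1 - 2 = -1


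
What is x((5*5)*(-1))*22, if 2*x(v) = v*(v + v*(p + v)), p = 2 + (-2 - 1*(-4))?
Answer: -137500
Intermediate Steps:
p = 4 (p = 2 + (-2 + 4) = 2 + 2 = 4)
x(v) = v*(v + v*(4 + v))/2 (x(v) = (v*(v + v*(4 + v)))/2 = v*(v + v*(4 + v))/2)
x((5*5)*(-1))*22 = (((5*5)*(-1))**2*(5 + (5*5)*(-1))/2)*22 = ((25*(-1))**2*(5 + 25*(-1))/2)*22 = ((1/2)*(-25)**2*(5 - 25))*22 = ((1/2)*625*(-20))*22 = -6250*22 = -137500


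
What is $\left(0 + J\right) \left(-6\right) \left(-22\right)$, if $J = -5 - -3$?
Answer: $-264$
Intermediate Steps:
$J = -2$ ($J = -5 + 3 = -2$)
$\left(0 + J\right) \left(-6\right) \left(-22\right) = \left(0 - 2\right) \left(-6\right) \left(-22\right) = \left(-2\right) \left(-6\right) \left(-22\right) = 12 \left(-22\right) = -264$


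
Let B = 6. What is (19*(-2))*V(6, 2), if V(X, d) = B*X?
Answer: -1368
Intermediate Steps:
V(X, d) = 6*X
(19*(-2))*V(6, 2) = (19*(-2))*(6*6) = -38*36 = -1368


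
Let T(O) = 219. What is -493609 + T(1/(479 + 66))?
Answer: -493390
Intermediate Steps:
-493609 + T(1/(479 + 66)) = -493609 + 219 = -493390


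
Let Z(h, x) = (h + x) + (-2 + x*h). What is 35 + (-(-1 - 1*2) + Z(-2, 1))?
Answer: 33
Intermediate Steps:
Z(h, x) = -2 + h + x + h*x (Z(h, x) = (h + x) + (-2 + h*x) = -2 + h + x + h*x)
35 + (-(-1 - 1*2) + Z(-2, 1)) = 35 + (-(-1 - 1*2) + (-2 - 2 + 1 - 2*1)) = 35 + (-(-1 - 2) + (-2 - 2 + 1 - 2)) = 35 + (-1*(-3) - 5) = 35 + (3 - 5) = 35 - 2 = 33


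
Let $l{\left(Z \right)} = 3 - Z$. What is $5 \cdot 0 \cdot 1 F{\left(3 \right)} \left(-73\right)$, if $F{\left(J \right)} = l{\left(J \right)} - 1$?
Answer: $0$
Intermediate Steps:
$F{\left(J \right)} = 2 - J$ ($F{\left(J \right)} = \left(3 - J\right) - 1 = 2 - J$)
$5 \cdot 0 \cdot 1 F{\left(3 \right)} \left(-73\right) = 5 \cdot 0 \cdot 1 \left(2 - 3\right) \left(-73\right) = 0 \cdot 1 \left(2 - 3\right) \left(-73\right) = 0 \left(-1\right) \left(-73\right) = 0 \left(-73\right) = 0$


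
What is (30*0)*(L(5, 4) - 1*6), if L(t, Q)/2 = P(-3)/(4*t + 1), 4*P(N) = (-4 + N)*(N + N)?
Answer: 0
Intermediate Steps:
P(N) = N*(-4 + N)/2 (P(N) = ((-4 + N)*(N + N))/4 = ((-4 + N)*(2*N))/4 = (2*N*(-4 + N))/4 = N*(-4 + N)/2)
L(t, Q) = 21/(1 + 4*t) (L(t, Q) = 2*(((½)*(-3)*(-4 - 3))/(4*t + 1)) = 2*(((½)*(-3)*(-7))/(1 + 4*t)) = 2*(21/(2*(1 + 4*t))) = 21/(1 + 4*t))
(30*0)*(L(5, 4) - 1*6) = (30*0)*(21/(1 + 4*5) - 1*6) = 0*(21/(1 + 20) - 6) = 0*(21/21 - 6) = 0*(21*(1/21) - 6) = 0*(1 - 6) = 0*(-5) = 0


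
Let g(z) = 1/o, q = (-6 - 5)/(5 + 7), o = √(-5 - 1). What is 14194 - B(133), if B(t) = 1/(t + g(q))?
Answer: 1506479392/106135 - I*√6/106135 ≈ 14194.0 - 2.3079e-5*I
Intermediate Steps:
o = I*√6 (o = √(-6) = I*√6 ≈ 2.4495*I)
q = -11/12 ≈ -0.91667
g(z) = -I*√6/6 (g(z) = 1/(I*√6) = -I*√6/6)
B(t) = 1/(t - I*√6/6)
14194 - B(133) = 14194 - 6/(6*133 - I*√6) = 14194 - 6/(798 - I*√6)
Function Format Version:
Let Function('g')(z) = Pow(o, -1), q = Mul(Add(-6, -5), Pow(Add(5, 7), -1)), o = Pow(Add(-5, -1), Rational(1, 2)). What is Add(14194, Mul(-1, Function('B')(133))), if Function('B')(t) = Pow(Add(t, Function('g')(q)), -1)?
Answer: Add(Rational(1506479392, 106135), Mul(Rational(-1, 106135), I, Pow(6, Rational(1, 2)))) ≈ Add(14194., Mul(-2.3079e-5, I))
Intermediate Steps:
o = Mul(I, Pow(6, Rational(1, 2))) (o = Pow(-6, Rational(1, 2)) = Mul(I, Pow(6, Rational(1, 2))) ≈ Mul(2.4495, I))
q = Rational(-11, 12) (q = Mul(-11, Pow(12, -1)) = Mul(-11, Rational(1, 12)) = Rational(-11, 12) ≈ -0.91667)
Function('g')(z) = Mul(Rational(-1, 6), I, Pow(6, Rational(1, 2))) (Function('g')(z) = Pow(Mul(I, Pow(6, Rational(1, 2))), -1) = Mul(Rational(-1, 6), I, Pow(6, Rational(1, 2))))
Function('B')(t) = Pow(Add(t, Mul(Rational(-1, 6), I, Pow(6, Rational(1, 2)))), -1)
Add(14194, Mul(-1, Function('B')(133))) = Add(14194, Mul(-1, Mul(6, Pow(Add(Mul(6, 133), Mul(-1, I, Pow(6, Rational(1, 2)))), -1)))) = Add(14194, Mul(-1, Mul(6, Pow(Add(798, Mul(-1, I, Pow(6, Rational(1, 2)))), -1)))) = Add(14194, Mul(-6, Pow(Add(798, Mul(-1, I, Pow(6, Rational(1, 2)))), -1)))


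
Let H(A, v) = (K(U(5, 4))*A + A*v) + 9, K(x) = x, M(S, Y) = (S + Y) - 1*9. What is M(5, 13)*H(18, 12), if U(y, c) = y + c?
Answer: 3483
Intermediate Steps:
M(S, Y) = -9 + S + Y (M(S, Y) = (S + Y) - 9 = -9 + S + Y)
U(y, c) = c + y
H(A, v) = 9 + 9*A + A*v (H(A, v) = ((4 + 5)*A + A*v) + 9 = (9*A + A*v) + 9 = 9 + 9*A + A*v)
M(5, 13)*H(18, 12) = (-9 + 5 + 13)*(9 + 9*18 + 18*12) = 9*(9 + 162 + 216) = 9*387 = 3483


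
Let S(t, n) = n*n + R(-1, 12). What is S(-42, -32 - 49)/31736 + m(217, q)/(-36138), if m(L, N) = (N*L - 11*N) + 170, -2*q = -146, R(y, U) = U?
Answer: -122553007/573437784 ≈ -0.21372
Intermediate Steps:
q = 73 (q = -1/2*(-146) = 73)
m(L, N) = 170 - 11*N + L*N (m(L, N) = (L*N - 11*N) + 170 = (-11*N + L*N) + 170 = 170 - 11*N + L*N)
S(t, n) = 12 + n**2 (S(t, n) = n*n + 12 = n**2 + 12 = 12 + n**2)
S(-42, -32 - 49)/31736 + m(217, q)/(-36138) = (12 + (-32 - 49)**2)/31736 + (170 - 11*73 + 217*73)/(-36138) = (12 + (-81)**2)*(1/31736) + (170 - 803 + 15841)*(-1/36138) = (12 + 6561)*(1/31736) + 15208*(-1/36138) = 6573*(1/31736) - 7604/18069 = 6573/31736 - 7604/18069 = -122553007/573437784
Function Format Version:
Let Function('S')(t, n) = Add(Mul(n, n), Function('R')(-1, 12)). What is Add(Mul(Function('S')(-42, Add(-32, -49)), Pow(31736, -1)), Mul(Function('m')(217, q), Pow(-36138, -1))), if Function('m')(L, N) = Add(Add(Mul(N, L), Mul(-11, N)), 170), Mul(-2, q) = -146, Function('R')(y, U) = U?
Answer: Rational(-122553007, 573437784) ≈ -0.21372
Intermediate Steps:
q = 73 (q = Mul(Rational(-1, 2), -146) = 73)
Function('m')(L, N) = Add(170, Mul(-11, N), Mul(L, N)) (Function('m')(L, N) = Add(Add(Mul(L, N), Mul(-11, N)), 170) = Add(Add(Mul(-11, N), Mul(L, N)), 170) = Add(170, Mul(-11, N), Mul(L, N)))
Function('S')(t, n) = Add(12, Pow(n, 2)) (Function('S')(t, n) = Add(Mul(n, n), 12) = Add(Pow(n, 2), 12) = Add(12, Pow(n, 2)))
Add(Mul(Function('S')(-42, Add(-32, -49)), Pow(31736, -1)), Mul(Function('m')(217, q), Pow(-36138, -1))) = Add(Mul(Add(12, Pow(Add(-32, -49), 2)), Pow(31736, -1)), Mul(Add(170, Mul(-11, 73), Mul(217, 73)), Pow(-36138, -1))) = Add(Mul(Add(12, Pow(-81, 2)), Rational(1, 31736)), Mul(Add(170, -803, 15841), Rational(-1, 36138))) = Add(Mul(Add(12, 6561), Rational(1, 31736)), Mul(15208, Rational(-1, 36138))) = Add(Mul(6573, Rational(1, 31736)), Rational(-7604, 18069)) = Add(Rational(6573, 31736), Rational(-7604, 18069)) = Rational(-122553007, 573437784)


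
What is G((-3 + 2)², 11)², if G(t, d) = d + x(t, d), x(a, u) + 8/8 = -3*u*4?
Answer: 14884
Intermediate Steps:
x(a, u) = -1 - 12*u (x(a, u) = -1 - 3*u*4 = -1 - 12*u)
G(t, d) = -1 - 11*d (G(t, d) = d + (-1 - 12*d) = -1 - 11*d)
G((-3 + 2)², 11)² = (-1 - 11*11)² = (-1 - 121)² = (-122)² = 14884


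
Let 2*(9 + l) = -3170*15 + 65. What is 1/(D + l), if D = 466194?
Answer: 2/884885 ≈ 2.2602e-6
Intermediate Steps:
l = -47503/2 (l = -9 + (-3170*15 + 65)/2 = -9 + (-317*150 + 65)/2 = -9 + (-47550 + 65)/2 = -9 + (1/2)*(-47485) = -9 - 47485/2 = -47503/2 ≈ -23752.)
1/(D + l) = 1/(466194 - 47503/2) = 1/(884885/2) = 2/884885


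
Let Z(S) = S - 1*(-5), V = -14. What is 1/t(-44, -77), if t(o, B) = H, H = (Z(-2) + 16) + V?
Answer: 1/5 ≈ 0.20000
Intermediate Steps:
Z(S) = 5 + S (Z(S) = S + 5 = 5 + S)
H = 5 (H = ((5 - 2) + 16) - 14 = (3 + 16) - 14 = 19 - 14 = 5)
t(o, B) = 5
1/t(-44, -77) = 1/5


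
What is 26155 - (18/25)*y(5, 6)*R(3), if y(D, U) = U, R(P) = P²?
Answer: 652903/25 ≈ 26116.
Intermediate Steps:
26155 - (18/25)*y(5, 6)*R(3) = 26155 - (18/25)*6*3² = 26155 - (18*(1/25))*6*9 = 26155 - (18/25)*6*9 = 26155 - 108*9/25 = 26155 - 1*972/25 = 26155 - 972/25 = 652903/25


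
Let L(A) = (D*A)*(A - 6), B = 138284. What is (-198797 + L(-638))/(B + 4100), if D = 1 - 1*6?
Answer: -2253157/142384 ≈ -15.825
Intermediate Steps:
D = -5 (D = 1 - 6 = -5)
L(A) = -5*A*(-6 + A) (L(A) = (-5*A)*(A - 6) = (-5*A)*(-6 + A) = -5*A*(-6 + A))
(-198797 + L(-638))/(B + 4100) = (-198797 + 5*(-638)*(6 - 1*(-638)))/(138284 + 4100) = (-198797 + 5*(-638)*(6 + 638))/142384 = (-198797 + 5*(-638)*644)*(1/142384) = (-198797 - 2054360)*(1/142384) = -2253157*1/142384 = -2253157/142384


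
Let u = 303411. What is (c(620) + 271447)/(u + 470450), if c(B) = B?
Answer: 272067/773861 ≈ 0.35157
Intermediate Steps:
(c(620) + 271447)/(u + 470450) = (620 + 271447)/(303411 + 470450) = 272067/773861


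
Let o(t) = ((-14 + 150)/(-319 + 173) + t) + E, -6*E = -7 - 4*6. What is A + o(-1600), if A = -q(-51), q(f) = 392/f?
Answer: -3941611/2482 ≈ -1588.1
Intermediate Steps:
E = 31/6 (E = -(-7 - 4*6)/6 = -(-7 - 24)/6 = -⅙*(-31) = 31/6 ≈ 5.1667)
A = 392/51 (A = -392/(-51) = -392*(-1)/51 = -1*(-392/51) = 392/51 ≈ 7.6863)
o(t) = 1855/438 + t (o(t) = ((-14 + 150)/(-319 + 173) + t) + 31/6 = (136/(-146) + t) + 31/6 = (136*(-1/146) + t) + 31/6 = (-68/73 + t) + 31/6 = 1855/438 + t)
A + o(-1600) = 392/51 + (1855/438 - 1600) = 392/51 - 698945/438 = -3941611/2482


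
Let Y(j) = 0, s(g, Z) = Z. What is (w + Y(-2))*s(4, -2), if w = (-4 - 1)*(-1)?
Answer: -10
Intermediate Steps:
w = 5 (w = -5*(-1) = 5)
(w + Y(-2))*s(4, -2) = (5 + 0)*(-2) = 5*(-2) = -10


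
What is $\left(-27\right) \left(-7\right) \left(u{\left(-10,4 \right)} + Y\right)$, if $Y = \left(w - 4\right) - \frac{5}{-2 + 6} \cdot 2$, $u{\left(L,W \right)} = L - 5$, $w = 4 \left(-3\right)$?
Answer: $4725$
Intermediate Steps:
$w = -12$
$u{\left(L,W \right)} = -5 + L$ ($u{\left(L,W \right)} = L - 5 = -5 + L$)
$Y = 40$ ($Y = \left(-12 - 4\right) - \frac{5}{-2 + 6} \cdot 2 = - 16 - \frac{5}{4} \cdot 2 = - 16 \left(-5\right) \frac{1}{4} \cdot 2 = - 16 \left(\left(- \frac{5}{4}\right) 2\right) = \left(-16\right) \left(- \frac{5}{2}\right) = 40$)
$\left(-27\right) \left(-7\right) \left(u{\left(-10,4 \right)} + Y\right) = \left(-27\right) \left(-7\right) \left(\left(-5 - 10\right) + 40\right) = 189 \left(-15 + 40\right) = 189 \cdot 25 = 4725$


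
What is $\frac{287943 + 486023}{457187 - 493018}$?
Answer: $- \frac{773966}{35831} \approx -21.6$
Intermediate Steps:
$\frac{287943 + 486023}{457187 - 493018} = \frac{773966}{-35831} = 773966 \left(- \frac{1}{35831}\right) = - \frac{773966}{35831}$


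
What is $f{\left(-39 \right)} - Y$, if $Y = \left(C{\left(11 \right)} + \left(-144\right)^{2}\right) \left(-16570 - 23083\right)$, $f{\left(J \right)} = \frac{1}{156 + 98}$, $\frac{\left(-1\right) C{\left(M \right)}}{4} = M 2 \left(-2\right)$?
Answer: $\frac{210622778145}{254} \approx 8.2922 \cdot 10^{8}$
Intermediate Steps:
$C{\left(M \right)} = 16 M$ ($C{\left(M \right)} = - 4 M 2 \left(-2\right) = - 4 \cdot 2 M \left(-2\right) = - 4 \left(- 4 M\right) = 16 M$)
$f{\left(J \right)} = \frac{1}{254}$
$Y = -829223536$ ($Y = \left(16 \cdot 11 + \left(-144\right)^{2}\right) \left(-16570 - 23083\right) = \left(176 + 20736\right) \left(-39653\right) = 20912 \left(-39653\right) = -829223536$)
$f{\left(-39 \right)} - Y = \frac{1}{254} - -829223536 = \frac{1}{254} + 829223536 = \frac{210622778145}{254}$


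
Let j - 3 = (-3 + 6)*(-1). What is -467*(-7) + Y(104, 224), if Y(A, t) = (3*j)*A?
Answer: 3269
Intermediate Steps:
j = 0 (j = 3 + (-3 + 6)*(-1) = 3 + 3*(-1) = 3 - 3 = 0)
Y(A, t) = 0 (Y(A, t) = (3*0)*A = 0*A = 0)
-467*(-7) + Y(104, 224) = -467*(-7) + 0 = 3269 + 0 = 3269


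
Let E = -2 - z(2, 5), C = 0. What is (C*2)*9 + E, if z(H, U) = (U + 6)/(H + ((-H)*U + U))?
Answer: 5/3 ≈ 1.6667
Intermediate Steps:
z(H, U) = (6 + U)/(H + U - H*U) (z(H, U) = (6 + U)/(H + (-H*U + U)) = (6 + U)/(H + (U - H*U)) = (6 + U)/(H + U - H*U))
E = 5/3 (E = -2 - (6 + 5)/(2 + 5 - 1*2*5) = -2 - 11/(2 + 5 - 10) = -2 - 11/(-3) = -2 - (-1)*11/3 = -2 - 1*(-11/3) = -2 + 11/3 = 5/3 ≈ 1.6667)
(C*2)*9 + E = (0*2)*9 + 5/3 = 0*9 + 5/3 = 0 + 5/3 = 5/3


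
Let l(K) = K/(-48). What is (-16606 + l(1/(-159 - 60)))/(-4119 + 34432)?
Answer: -174562271/318650256 ≈ -0.54782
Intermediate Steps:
l(K) = -K/48 (l(K) = K*(-1/48) = -K/48)
(-16606 + l(1/(-159 - 60)))/(-4119 + 34432) = (-16606 - 1/(48*(-159 - 60)))/(-4119 + 34432) = (-16606 - 1/48/(-219))/30313 = (-16606 - 1/48*(-1/219))*(1/30313) = (-16606 + 1/10512)*(1/30313) = -174562271/10512*1/30313 = -174562271/318650256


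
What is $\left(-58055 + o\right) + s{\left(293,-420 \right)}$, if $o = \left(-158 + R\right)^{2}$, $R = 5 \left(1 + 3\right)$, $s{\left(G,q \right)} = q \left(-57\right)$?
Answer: $-15071$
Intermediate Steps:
$s{\left(G,q \right)} = - 57 q$
$R = 20$ ($R = 5 \cdot 4 = 20$)
$o = 19044$ ($o = \left(-158 + 20\right)^{2} = \left(-138\right)^{2} = 19044$)
$\left(-58055 + o\right) + s{\left(293,-420 \right)} = \left(-58055 + 19044\right) - -23940 = -39011 + 23940 = -15071$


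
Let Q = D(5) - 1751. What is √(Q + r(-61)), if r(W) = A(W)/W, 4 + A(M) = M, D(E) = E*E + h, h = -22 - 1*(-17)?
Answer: I*√6437086/61 ≈ 41.592*I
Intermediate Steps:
h = -5 (h = -22 + 17 = -5)
D(E) = -5 + E² (D(E) = E*E - 5 = E² - 5 = -5 + E²)
A(M) = -4 + M
r(W) = (-4 + W)/W
Q = -1731 (Q = (-5 + 5²) - 1751 = (-5 + 25) - 1751 = 20 - 1751 = -1731)
√(Q + r(-61)) = √(-1731 + (-4 - 61)/(-61)) = √(-1731 - 1/61*(-65)) = √(-1731 + 65/61) = √(-105526/61) = I*√6437086/61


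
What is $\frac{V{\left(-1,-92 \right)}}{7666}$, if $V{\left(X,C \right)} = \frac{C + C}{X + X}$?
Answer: $\frac{46}{3833} \approx 0.012001$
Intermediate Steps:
$V{\left(X,C \right)} = \frac{C}{X}$ ($V{\left(X,C \right)} = \frac{2 C}{2 X} = 2 C \frac{1}{2 X} = \frac{C}{X}$)
$\frac{V{\left(-1,-92 \right)}}{7666} = \frac{\left(-92\right) \frac{1}{-1}}{7666} = \left(-92\right) \left(-1\right) \frac{1}{7666} = 92 \cdot \frac{1}{7666} = \frac{46}{3833}$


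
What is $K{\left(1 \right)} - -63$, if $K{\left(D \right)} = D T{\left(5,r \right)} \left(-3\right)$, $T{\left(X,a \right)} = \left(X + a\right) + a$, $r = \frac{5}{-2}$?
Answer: $63$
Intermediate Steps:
$r = - \frac{5}{2}$ ($r = 5 \left(- \frac{1}{2}\right) = - \frac{5}{2} \approx -2.5$)
$T{\left(X,a \right)} = X + 2 a$
$K{\left(D \right)} = 0$ ($K{\left(D \right)} = D \left(5 + 2 \left(- \frac{5}{2}\right)\right) \left(-3\right) = D \left(5 - 5\right) \left(-3\right) = D 0 \left(-3\right) = 0 \left(-3\right) = 0$)
$K{\left(1 \right)} - -63 = 0 - -63 = 0 + 63 = 63$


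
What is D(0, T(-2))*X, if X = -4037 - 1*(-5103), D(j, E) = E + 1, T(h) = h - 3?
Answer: -4264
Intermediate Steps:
T(h) = -3 + h
D(j, E) = 1 + E
X = 1066 (X = -4037 + 5103 = 1066)
D(0, T(-2))*X = (1 + (-3 - 2))*1066 = (1 - 5)*1066 = -4*1066 = -4264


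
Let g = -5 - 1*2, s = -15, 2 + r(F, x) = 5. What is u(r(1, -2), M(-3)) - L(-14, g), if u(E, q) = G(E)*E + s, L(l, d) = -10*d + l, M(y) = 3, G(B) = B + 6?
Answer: -44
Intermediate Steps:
r(F, x) = 3 (r(F, x) = -2 + 5 = 3)
G(B) = 6 + B
g = -7 (g = -5 - 2 = -7)
L(l, d) = l - 10*d
u(E, q) = -15 + E*(6 + E) (u(E, q) = (6 + E)*E - 15 = E*(6 + E) - 15 = -15 + E*(6 + E))
u(r(1, -2), M(-3)) - L(-14, g) = (-15 + 3*(6 + 3)) - (-14 - 10*(-7)) = (-15 + 3*9) - (-14 + 70) = (-15 + 27) - 1*56 = 12 - 56 = -44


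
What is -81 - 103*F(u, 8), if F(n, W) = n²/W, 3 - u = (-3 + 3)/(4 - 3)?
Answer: -1575/8 ≈ -196.88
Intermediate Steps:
u = 3 (u = 3 - (-3 + 3)/(4 - 3) = 3 - 0/1 = 3 - 0 = 3 - 1*0 = 3 + 0 = 3)
F(n, W) = n²/W
-81 - 103*F(u, 8) = -81 - 103*3²/8 = -81 - 103*9/8 = -81 - 927/8 = -1575/8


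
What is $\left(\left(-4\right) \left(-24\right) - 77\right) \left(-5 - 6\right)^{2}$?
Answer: $2299$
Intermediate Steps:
$\left(\left(-4\right) \left(-24\right) - 77\right) \left(-5 - 6\right)^{2} = \left(96 - 77\right) \left(-11\right)^{2} = 19 \cdot 121 = 2299$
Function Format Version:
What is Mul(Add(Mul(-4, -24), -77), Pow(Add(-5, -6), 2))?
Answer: 2299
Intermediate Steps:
Mul(Add(Mul(-4, -24), -77), Pow(Add(-5, -6), 2)) = Mul(Add(96, -77), Pow(-11, 2)) = Mul(19, 121) = 2299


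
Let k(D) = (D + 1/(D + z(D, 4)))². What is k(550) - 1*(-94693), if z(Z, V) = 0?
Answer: 120151487501/302500 ≈ 3.9720e+5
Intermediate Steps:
k(D) = (D + 1/D)² (k(D) = (D + 1/(D + 0))² = (D + 1/D)²)
k(550) - 1*(-94693) = (1 + 550²)²/550² - 1*(-94693) = (1 + 302500)²/302500 + 94693 = (1/302500)*302501² + 94693 = (1/302500)*91506855001 + 94693 = 91506855001/302500 + 94693 = 120151487501/302500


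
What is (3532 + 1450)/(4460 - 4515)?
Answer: -4982/55 ≈ -90.582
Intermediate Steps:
(3532 + 1450)/(4460 - 4515) = 4982/(-55) = 4982*(-1/55) = -4982/55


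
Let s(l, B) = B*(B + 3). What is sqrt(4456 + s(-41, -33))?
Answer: sqrt(5446) ≈ 73.797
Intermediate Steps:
s(l, B) = B*(3 + B)
sqrt(4456 + s(-41, -33)) = sqrt(4456 - 33*(3 - 33)) = sqrt(4456 - 33*(-30)) = sqrt(4456 + 990) = sqrt(5446)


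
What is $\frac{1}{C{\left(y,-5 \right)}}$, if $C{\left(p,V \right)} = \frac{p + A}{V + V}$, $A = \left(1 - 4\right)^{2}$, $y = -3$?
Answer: $- \frac{5}{3} \approx -1.6667$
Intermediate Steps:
$A = 9$ ($A = \left(-3\right)^{2} = 9$)
$C{\left(p,V \right)} = \frac{9 + p}{2 V}$ ($C{\left(p,V \right)} = \frac{p + 9}{V + V} = \frac{9 + p}{2 V}$)
$\frac{1}{C{\left(y,-5 \right)}} = \frac{1}{\frac{1}{2} \frac{1}{-5} \left(9 - 3\right)} = \frac{1}{\frac{1}{2} \left(- \frac{1}{5}\right) 6} = \frac{1}{- \frac{3}{5}} = - \frac{5}{3}$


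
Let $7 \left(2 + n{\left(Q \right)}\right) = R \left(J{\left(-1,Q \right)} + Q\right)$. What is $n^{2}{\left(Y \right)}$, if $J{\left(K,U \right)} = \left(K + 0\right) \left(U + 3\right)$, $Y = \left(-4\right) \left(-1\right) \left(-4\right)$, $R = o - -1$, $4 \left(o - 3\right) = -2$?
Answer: $\frac{49}{4} \approx 12.25$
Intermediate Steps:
$o = \frac{5}{2}$ ($o = 3 + \frac{1}{4} \left(-2\right) = 3 - \frac{1}{2} = \frac{5}{2} \approx 2.5$)
$R = \frac{7}{2}$ ($R = \frac{5}{2} - -1 = \frac{5}{2} + 1 = \frac{7}{2} \approx 3.5$)
$Y = -16$ ($Y = 4 \left(-4\right) = -16$)
$J{\left(K,U \right)} = K \left(3 + U\right)$
$n{\left(Q \right)} = - \frac{7}{2}$ ($n{\left(Q \right)} = -2 + \frac{\frac{7}{2} \left(- (3 + Q) + Q\right)}{7} = -2 + \frac{\frac{7}{2} \left(\left(-3 - Q\right) + Q\right)}{7} = -2 + \frac{\frac{7}{2} \left(-3\right)}{7} = -2 + \frac{1}{7} \left(- \frac{21}{2}\right) = -2 - \frac{3}{2} = - \frac{7}{2}$)
$n^{2}{\left(Y \right)} = \left(- \frac{7}{2}\right)^{2} = \frac{49}{4}$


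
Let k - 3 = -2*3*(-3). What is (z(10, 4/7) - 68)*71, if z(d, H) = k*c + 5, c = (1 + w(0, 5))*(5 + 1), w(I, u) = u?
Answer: 49203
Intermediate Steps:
c = 36 (c = (1 + 5)*(5 + 1) = 6*6 = 36)
k = 21 (k = 3 - 2*3*(-3) = 3 - 6*(-3) = 3 + 18 = 21)
z(d, H) = 761 (z(d, H) = 21*36 + 5 = 756 + 5 = 761)
(z(10, 4/7) - 68)*71 = (761 - 68)*71 = 693*71 = 49203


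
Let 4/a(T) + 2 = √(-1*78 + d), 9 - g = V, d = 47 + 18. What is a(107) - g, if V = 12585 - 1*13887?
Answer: -22295/17 - 4*I*√13/17 ≈ -1311.5 - 0.84836*I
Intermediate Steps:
d = 65
V = -1302 (V = 12585 - 13887 = -1302)
g = 1311 (g = 9 - 1*(-1302) = 9 + 1302 = 1311)
a(T) = 4/(-2 + I*√13) (a(T) = 4/(-2 + √(-1*78 + 65)) = 4/(-2 + √(-78 + 65)) = 4/(-2 + √(-13)) = 4/(-2 + I*√13))
a(107) - g = (-8/17 - 4*I*√13/17) - 1*1311 = (-8/17 - 4*I*√13/17) - 1311 = -22295/17 - 4*I*√13/17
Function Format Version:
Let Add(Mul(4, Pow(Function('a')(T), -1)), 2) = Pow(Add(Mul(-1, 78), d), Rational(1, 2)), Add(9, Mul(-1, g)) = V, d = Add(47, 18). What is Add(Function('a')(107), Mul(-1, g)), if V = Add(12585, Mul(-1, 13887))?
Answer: Add(Rational(-22295, 17), Mul(Rational(-4, 17), I, Pow(13, Rational(1, 2)))) ≈ Add(-1311.5, Mul(-0.84836, I))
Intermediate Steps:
d = 65
V = -1302 (V = Add(12585, -13887) = -1302)
g = 1311 (g = Add(9, Mul(-1, -1302)) = Add(9, 1302) = 1311)
Function('a')(T) = Mul(4, Pow(Add(-2, Mul(I, Pow(13, Rational(1, 2)))), -1)) (Function('a')(T) = Mul(4, Pow(Add(-2, Pow(Add(Mul(-1, 78), 65), Rational(1, 2))), -1)) = Mul(4, Pow(Add(-2, Pow(Add(-78, 65), Rational(1, 2))), -1)) = Mul(4, Pow(Add(-2, Pow(-13, Rational(1, 2))), -1)) = Mul(4, Pow(Add(-2, Mul(I, Pow(13, Rational(1, 2)))), -1)))
Add(Function('a')(107), Mul(-1, g)) = Add(Add(Rational(-8, 17), Mul(Rational(-4, 17), I, Pow(13, Rational(1, 2)))), Mul(-1, 1311)) = Add(Add(Rational(-8, 17), Mul(Rational(-4, 17), I, Pow(13, Rational(1, 2)))), -1311) = Add(Rational(-22295, 17), Mul(Rational(-4, 17), I, Pow(13, Rational(1, 2))))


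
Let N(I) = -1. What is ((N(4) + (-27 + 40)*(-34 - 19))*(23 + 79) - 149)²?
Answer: 4974339841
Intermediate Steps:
((N(4) + (-27 + 40)*(-34 - 19))*(23 + 79) - 149)² = ((-1 + (-27 + 40)*(-34 - 19))*(23 + 79) - 149)² = ((-1 + 13*(-53))*102 - 149)² = ((-1 - 689)*102 - 149)² = (-690*102 - 149)² = (-70380 - 149)² = (-70529)² = 4974339841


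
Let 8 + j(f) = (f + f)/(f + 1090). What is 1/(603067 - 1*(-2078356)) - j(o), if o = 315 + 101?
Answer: 15037420937/2019111519 ≈ 7.4475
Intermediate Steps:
o = 416
j(f) = -8 + 2*f/(1090 + f) (j(f) = -8 + (f + f)/(f + 1090) = -8 + (2*f)/(1090 + f) = -8 + 2*f/(1090 + f))
1/(603067 - 1*(-2078356)) - j(o) = 1/(603067 - 1*(-2078356)) - 2*(-4360 - 3*416)/(1090 + 416) = 1/(603067 + 2078356) - 2*(-4360 - 1248)/1506 = 1/2681423 - 2*(-5608)/1506 = 1/2681423 - 1*(-5608/753) = 1/2681423 + 5608/753 = 15037420937/2019111519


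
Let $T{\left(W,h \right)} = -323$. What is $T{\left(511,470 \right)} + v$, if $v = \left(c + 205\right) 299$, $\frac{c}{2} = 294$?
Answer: $236784$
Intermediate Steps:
$c = 588$ ($c = 2 \cdot 294 = 588$)
$v = 237107$ ($v = \left(588 + 205\right) 299 = 793 \cdot 299 = 237107$)
$T{\left(511,470 \right)} + v = -323 + 237107 = 236784$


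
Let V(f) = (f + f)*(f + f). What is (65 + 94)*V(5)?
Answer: 15900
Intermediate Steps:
V(f) = 4*f² (V(f) = (2*f)*(2*f) = 4*f²)
(65 + 94)*V(5) = (65 + 94)*(4*5²) = 159*(4*25) = 159*100 = 15900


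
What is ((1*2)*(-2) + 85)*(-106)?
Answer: -8586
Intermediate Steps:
((1*2)*(-2) + 85)*(-106) = (2*(-2) + 85)*(-106) = (-4 + 85)*(-106) = 81*(-106) = -8586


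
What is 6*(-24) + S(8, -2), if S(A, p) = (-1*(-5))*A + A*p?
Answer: -120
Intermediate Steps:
S(A, p) = 5*A + A*p
6*(-24) + S(8, -2) = 6*(-24) + 8*(5 - 2) = -144 + 8*3 = -144 + 24 = -120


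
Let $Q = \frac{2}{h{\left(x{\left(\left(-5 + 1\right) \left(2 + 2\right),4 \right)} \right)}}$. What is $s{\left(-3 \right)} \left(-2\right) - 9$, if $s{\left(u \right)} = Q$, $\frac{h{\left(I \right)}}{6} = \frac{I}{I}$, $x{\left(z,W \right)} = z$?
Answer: $- \frac{29}{3} \approx -9.6667$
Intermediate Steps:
$h{\left(I \right)} = 6$ ($h{\left(I \right)} = 6 \frac{I}{I} = 6 \cdot 1 = 6$)
$Q = \frac{1}{3}$ ($Q = \frac{2}{6} = 2 \cdot \frac{1}{6} = \frac{1}{3} \approx 0.33333$)
$s{\left(u \right)} = \frac{1}{3}$
$s{\left(-3 \right)} \left(-2\right) - 9 = \frac{1}{3} \left(-2\right) - 9 = - \frac{2}{3} - 9 = - \frac{29}{3}$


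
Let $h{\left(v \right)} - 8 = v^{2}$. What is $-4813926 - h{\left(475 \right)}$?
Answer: $-5039559$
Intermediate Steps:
$h{\left(v \right)} = 8 + v^{2}$
$-4813926 - h{\left(475 \right)} = -4813926 - \left(8 + 475^{2}\right) = -4813926 - \left(8 + 225625\right) = -4813926 - 225633 = -5039559$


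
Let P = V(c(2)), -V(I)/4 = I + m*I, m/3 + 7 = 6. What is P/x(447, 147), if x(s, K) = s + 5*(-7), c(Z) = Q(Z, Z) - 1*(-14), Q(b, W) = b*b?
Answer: 36/103 ≈ 0.34951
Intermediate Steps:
Q(b, W) = b²
m = -3 (m = -21 + 3*6 = -21 + 18 = -3)
c(Z) = 14 + Z² (c(Z) = Z² - 1*(-14) = Z² + 14 = 14 + Z²)
V(I) = 8*I (V(I) = -4*(I - 3*I) = -(-8)*I = 8*I)
x(s, K) = -35 + s (x(s, K) = s - 35 = -35 + s)
P = 144 (P = 8*(14 + 2²) = 8*(14 + 4) = 8*18 = 144)
P/x(447, 147) = 144/(-35 + 447) = 144/412 = 144*(1/412) = 36/103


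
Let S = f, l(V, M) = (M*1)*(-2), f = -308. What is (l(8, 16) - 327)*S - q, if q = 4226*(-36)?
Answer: 262708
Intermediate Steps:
l(V, M) = -2*M (l(V, M) = M*(-2) = -2*M)
S = -308
q = -152136
(l(8, 16) - 327)*S - q = (-2*16 - 327)*(-308) - 1*(-152136) = (-32 - 327)*(-308) + 152136 = -359*(-308) + 152136 = 110572 + 152136 = 262708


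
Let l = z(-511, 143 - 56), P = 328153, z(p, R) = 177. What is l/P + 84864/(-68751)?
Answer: -9278735755/7520282301 ≈ -1.2338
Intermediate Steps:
l = 177
l/P + 84864/(-68751) = 177/328153 + 84864/(-68751) = 177*(1/328153) + 84864*(-1/68751) = 177/328153 - 28288/22917 = -9278735755/7520282301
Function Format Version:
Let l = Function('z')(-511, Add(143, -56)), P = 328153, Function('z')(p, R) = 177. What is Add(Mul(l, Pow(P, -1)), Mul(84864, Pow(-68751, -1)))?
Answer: Rational(-9278735755, 7520282301) ≈ -1.2338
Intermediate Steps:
l = 177
Add(Mul(l, Pow(P, -1)), Mul(84864, Pow(-68751, -1))) = Add(Mul(177, Pow(328153, -1)), Mul(84864, Pow(-68751, -1))) = Add(Mul(177, Rational(1, 328153)), Mul(84864, Rational(-1, 68751))) = Add(Rational(177, 328153), Rational(-28288, 22917)) = Rational(-9278735755, 7520282301)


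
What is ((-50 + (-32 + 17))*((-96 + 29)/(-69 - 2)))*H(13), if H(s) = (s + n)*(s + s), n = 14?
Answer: -3057210/71 ≈ -43059.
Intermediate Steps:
H(s) = 2*s*(14 + s) (H(s) = (s + 14)*(s + s) = (14 + s)*(2*s) = 2*s*(14 + s))
((-50 + (-32 + 17))*((-96 + 29)/(-69 - 2)))*H(13) = ((-50 + (-32 + 17))*((-96 + 29)/(-69 - 2)))*(2*13*(14 + 13)) = ((-50 - 15)*(-67/(-71)))*(2*13*27) = -(-4355)*(-1)/71*702 = -65*67/71*702 = -4355/71*702 = -3057210/71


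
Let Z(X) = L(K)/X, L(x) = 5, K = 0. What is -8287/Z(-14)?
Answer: 116018/5 ≈ 23204.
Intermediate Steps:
Z(X) = 5/X
-8287/Z(-14) = -8287/(5/(-14)) = -8287/(5*(-1/14)) = -8287/(-5/14) = -8287*(-14/5) = 116018/5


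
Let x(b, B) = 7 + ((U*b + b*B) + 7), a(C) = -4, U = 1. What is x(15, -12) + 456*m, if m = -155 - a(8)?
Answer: -69007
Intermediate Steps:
x(b, B) = 14 + b + B*b (x(b, B) = 7 + ((1*b + b*B) + 7) = 7 + ((b + B*b) + 7) = 7 + (7 + b + B*b) = 14 + b + B*b)
m = -151 (m = -155 - 1*(-4) = -155 + 4 = -151)
x(15, -12) + 456*m = (14 + 15 - 12*15) + 456*(-151) = (14 + 15 - 180) - 68856 = -151 - 68856 = -69007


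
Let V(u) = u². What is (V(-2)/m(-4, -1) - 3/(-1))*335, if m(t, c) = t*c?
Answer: 1340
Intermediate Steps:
m(t, c) = c*t
(V(-2)/m(-4, -1) - 3/(-1))*335 = ((-2)²/((-1*(-4))) - 3/(-1))*335 = (4/4 - 3*(-1))*335 = (4*(¼) + 3)*335 = (1 + 3)*335 = 4*335 = 1340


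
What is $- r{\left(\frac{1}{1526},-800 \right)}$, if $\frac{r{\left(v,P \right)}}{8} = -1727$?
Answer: $13816$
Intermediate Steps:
$r{\left(v,P \right)} = -13816$ ($r{\left(v,P \right)} = 8 \left(-1727\right) = -13816$)
$- r{\left(\frac{1}{1526},-800 \right)} = \left(-1\right) \left(-13816\right) = 13816$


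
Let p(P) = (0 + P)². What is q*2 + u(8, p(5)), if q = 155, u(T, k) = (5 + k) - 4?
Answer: 336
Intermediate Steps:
p(P) = P²
u(T, k) = 1 + k
q*2 + u(8, p(5)) = 155*2 + (1 + 5²) = 310 + (1 + 25) = 310 + 26 = 336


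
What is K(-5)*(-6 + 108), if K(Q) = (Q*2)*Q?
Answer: 5100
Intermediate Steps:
K(Q) = 2*Q² (K(Q) = (2*Q)*Q = 2*Q²)
K(-5)*(-6 + 108) = (2*(-5)²)*(-6 + 108) = (2*25)*102 = 50*102 = 5100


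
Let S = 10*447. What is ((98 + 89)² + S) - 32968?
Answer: 6471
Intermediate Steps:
S = 4470
((98 + 89)² + S) - 32968 = ((98 + 89)² + 4470) - 32968 = (187² + 4470) - 32968 = (34969 + 4470) - 32968 = 39439 - 32968 = 6471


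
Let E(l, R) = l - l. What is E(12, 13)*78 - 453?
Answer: -453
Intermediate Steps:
E(l, R) = 0
E(12, 13)*78 - 453 = 0*78 - 453 = 0 - 453 = -453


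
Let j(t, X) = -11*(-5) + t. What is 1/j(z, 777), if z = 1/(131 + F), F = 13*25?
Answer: 456/25081 ≈ 0.018181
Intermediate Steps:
F = 325
z = 1/456 (z = 1/(131 + 325) = 1/456 ≈ 0.0021930)
j(t, X) = 55 + t
1/j(z, 777) = 1/(55 + 1/456) = 1/(25081/456) = 456/25081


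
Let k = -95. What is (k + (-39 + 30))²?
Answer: 10816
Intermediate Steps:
(k + (-39 + 30))² = (-95 + (-39 + 30))² = (-95 - 9)² = (-104)² = 10816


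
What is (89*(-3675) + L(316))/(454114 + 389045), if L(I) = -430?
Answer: -327505/843159 ≈ -0.38843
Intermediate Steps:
(89*(-3675) + L(316))/(454114 + 389045) = (89*(-3675) - 430)/(454114 + 389045) = (-327075 - 430)/843159 = -327505*1/843159 = -327505/843159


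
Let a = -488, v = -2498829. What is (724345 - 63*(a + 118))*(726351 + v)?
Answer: -1325202039090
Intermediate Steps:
(724345 - 63*(a + 118))*(726351 + v) = (724345 - 63*(-488 + 118))*(726351 - 2498829) = (724345 - 63*(-370))*(-1772478) = (724345 + 23310)*(-1772478) = 747655*(-1772478) = -1325202039090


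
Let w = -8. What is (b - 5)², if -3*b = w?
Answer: 49/9 ≈ 5.4444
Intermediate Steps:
b = 8/3 (b = -⅓*(-8) = 8/3 ≈ 2.6667)
(b - 5)² = (8/3 - 5)² = (-7/3)² = 49/9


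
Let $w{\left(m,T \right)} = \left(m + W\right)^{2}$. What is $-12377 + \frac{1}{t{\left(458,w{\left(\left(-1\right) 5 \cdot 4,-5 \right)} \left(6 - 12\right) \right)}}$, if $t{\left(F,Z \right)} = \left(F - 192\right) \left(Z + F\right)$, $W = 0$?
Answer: $- \frac{6393611645}{516572} \approx -12377.0$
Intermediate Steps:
$w{\left(m,T \right)} = m^{2}$ ($w{\left(m,T \right)} = \left(m + 0\right)^{2} = m^{2}$)
$t{\left(F,Z \right)} = \left(-192 + F\right) \left(F + Z\right)$
$-12377 + \frac{1}{t{\left(458,w{\left(\left(-1\right) 5 \cdot 4,-5 \right)} \left(6 - 12\right) \right)}} = -12377 + \frac{1}{458^{2} - 87936 - 192 \left(\left(-1\right) 5 \cdot 4\right)^{2} \left(6 - 12\right) + 458 \left(\left(-1\right) 5 \cdot 4\right)^{2} \left(6 - 12\right)} = -12377 + \frac{1}{209764 - 87936 - 192 \left(\left(-5\right) 4\right)^{2} \left(-6\right) + 458 \left(\left(-5\right) 4\right)^{2} \left(-6\right)} = -12377 + \frac{1}{209764 - 87936 - 192 \left(-20\right)^{2} \left(-6\right) + 458 \left(-20\right)^{2} \left(-6\right)} = -12377 + \frac{1}{209764 - 87936 - 192 \cdot 400 \left(-6\right) + 458 \cdot 400 \left(-6\right)} = -12377 + \frac{1}{209764 - 87936 - -460800 + 458 \left(-2400\right)} = -12377 + \frac{1}{209764 - 87936 + 460800 - 1099200} = -12377 + \frac{1}{-516572} = -12377 - \frac{1}{516572} = - \frac{6393611645}{516572}$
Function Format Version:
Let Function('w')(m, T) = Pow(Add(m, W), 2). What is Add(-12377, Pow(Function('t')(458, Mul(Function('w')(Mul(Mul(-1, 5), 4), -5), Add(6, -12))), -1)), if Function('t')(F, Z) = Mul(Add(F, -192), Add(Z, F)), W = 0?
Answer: Rational(-6393611645, 516572) ≈ -12377.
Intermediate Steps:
Function('w')(m, T) = Pow(m, 2) (Function('w')(m, T) = Pow(Add(m, 0), 2) = Pow(m, 2))
Function('t')(F, Z) = Mul(Add(-192, F), Add(F, Z))
Add(-12377, Pow(Function('t')(458, Mul(Function('w')(Mul(Mul(-1, 5), 4), -5), Add(6, -12))), -1)) = Add(-12377, Pow(Add(Pow(458, 2), Mul(-192, 458), Mul(-192, Mul(Pow(Mul(Mul(-1, 5), 4), 2), Add(6, -12))), Mul(458, Mul(Pow(Mul(Mul(-1, 5), 4), 2), Add(6, -12)))), -1)) = Add(-12377, Pow(Add(209764, -87936, Mul(-192, Mul(Pow(Mul(-5, 4), 2), -6)), Mul(458, Mul(Pow(Mul(-5, 4), 2), -6))), -1)) = Add(-12377, Pow(Add(209764, -87936, Mul(-192, Mul(Pow(-20, 2), -6)), Mul(458, Mul(Pow(-20, 2), -6))), -1)) = Add(-12377, Pow(Add(209764, -87936, Mul(-192, Mul(400, -6)), Mul(458, Mul(400, -6))), -1)) = Add(-12377, Pow(Add(209764, -87936, Mul(-192, -2400), Mul(458, -2400)), -1)) = Add(-12377, Pow(Add(209764, -87936, 460800, -1099200), -1)) = Add(-12377, Pow(-516572, -1)) = Add(-12377, Rational(-1, 516572)) = Rational(-6393611645, 516572)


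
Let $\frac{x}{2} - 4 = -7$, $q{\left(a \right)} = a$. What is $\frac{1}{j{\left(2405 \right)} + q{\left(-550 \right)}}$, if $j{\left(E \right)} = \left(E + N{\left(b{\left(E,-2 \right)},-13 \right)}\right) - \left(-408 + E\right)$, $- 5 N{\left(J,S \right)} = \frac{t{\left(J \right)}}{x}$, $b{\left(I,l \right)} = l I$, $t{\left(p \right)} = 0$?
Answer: $- \frac{1}{142} \approx -0.0070423$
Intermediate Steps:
$x = -6$ ($x = 8 + 2 \left(-7\right) = 8 - 14 = -6$)
$b{\left(I,l \right)} = I l$
$N{\left(J,S \right)} = 0$ ($N{\left(J,S \right)} = - \frac{0 \frac{1}{-6}}{5} = - \frac{0 \left(- \frac{1}{6}\right)}{5} = \left(- \frac{1}{5}\right) 0 = 0$)
$j{\left(E \right)} = 408$ ($j{\left(E \right)} = \left(E + 0\right) - \left(-408 + E\right) = E - \left(-408 + E\right) = 408$)
$\frac{1}{j{\left(2405 \right)} + q{\left(-550 \right)}} = \frac{1}{408 - 550} = \frac{1}{-142} = - \frac{1}{142}$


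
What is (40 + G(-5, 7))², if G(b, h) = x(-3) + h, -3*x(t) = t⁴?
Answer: 400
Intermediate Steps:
x(t) = -t⁴/3
G(b, h) = -27 + h (G(b, h) = -⅓*(-3)⁴ + h = -⅓*81 + h = -27 + h)
(40 + G(-5, 7))² = (40 + (-27 + 7))² = (40 - 20)² = 20² = 400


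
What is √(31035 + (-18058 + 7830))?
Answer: √20807 ≈ 144.25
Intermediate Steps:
√(31035 + (-18058 + 7830)) = √(31035 - 10228) = √20807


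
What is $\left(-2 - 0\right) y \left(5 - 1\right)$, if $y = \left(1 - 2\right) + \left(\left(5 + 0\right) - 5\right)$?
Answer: $8$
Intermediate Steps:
$y = -1$ ($y = -1 + \left(5 - 5\right) = -1 + 0 = -1$)
$\left(-2 - 0\right) y \left(5 - 1\right) = \left(-2 - 0\right) \left(-1\right) \left(5 - 1\right) = \left(-2 + 0\right) \left(-1\right) 4 = \left(-2\right) \left(-1\right) 4 = 2 \cdot 4 = 8$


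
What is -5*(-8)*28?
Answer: 1120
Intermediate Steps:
-5*(-8)*28 = 40*28 = 1120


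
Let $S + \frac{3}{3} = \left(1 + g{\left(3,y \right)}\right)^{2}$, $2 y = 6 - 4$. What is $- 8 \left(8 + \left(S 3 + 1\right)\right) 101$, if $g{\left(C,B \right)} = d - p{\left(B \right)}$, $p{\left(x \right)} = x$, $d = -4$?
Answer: $-43632$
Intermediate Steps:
$y = 1$ ($y = \frac{6 - 4}{2} = \frac{1}{2} \cdot 2 = 1$)
$g{\left(C,B \right)} = -4 - B$
$S = 15$ ($S = -1 + \left(1 - 5\right)^{2} = -1 + \left(-4\right)^{2} = -1 + 16 = 15$)
$- 8 \left(8 + \left(S 3 + 1\right)\right) 101 = - 8 \left(8 + \left(15 \cdot 3 + 1\right)\right) 101 = - 8 \left(8 + \left(45 + 1\right)\right) 101 = - 8 \left(8 + 46\right) 101 = \left(-8\right) 54 \cdot 101 = \left(-432\right) 101 = -43632$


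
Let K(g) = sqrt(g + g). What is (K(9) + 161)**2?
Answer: 25939 + 966*sqrt(2) ≈ 27305.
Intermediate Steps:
K(g) = sqrt(2)*sqrt(g) (K(g) = sqrt(2*g) = sqrt(2)*sqrt(g))
(K(9) + 161)**2 = (sqrt(2)*sqrt(9) + 161)**2 = (sqrt(2)*3 + 161)**2 = (3*sqrt(2) + 161)**2 = (161 + 3*sqrt(2))**2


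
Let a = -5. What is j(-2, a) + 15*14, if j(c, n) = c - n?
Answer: 213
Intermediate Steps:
j(-2, a) + 15*14 = (-2 - 1*(-5)) + 15*14 = (-2 + 5) + 210 = 3 + 210 = 213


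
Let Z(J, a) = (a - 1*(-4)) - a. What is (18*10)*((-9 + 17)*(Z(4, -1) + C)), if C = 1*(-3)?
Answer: 1440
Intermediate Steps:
Z(J, a) = 4 (Z(J, a) = (a + 4) - a = (4 + a) - a = 4)
C = -3
(18*10)*((-9 + 17)*(Z(4, -1) + C)) = (18*10)*((-9 + 17)*(4 - 3)) = 180*(8*1) = 180*8 = 1440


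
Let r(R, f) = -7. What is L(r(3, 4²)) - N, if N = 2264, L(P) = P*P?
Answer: -2215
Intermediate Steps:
L(P) = P²
L(r(3, 4²)) - N = (-7)² - 1*2264 = 49 - 2264 = -2215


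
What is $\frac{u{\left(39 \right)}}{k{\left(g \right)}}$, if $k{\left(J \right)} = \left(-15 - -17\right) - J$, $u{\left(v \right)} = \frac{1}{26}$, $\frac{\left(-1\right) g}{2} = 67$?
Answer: $\frac{1}{3536} \approx 0.00028281$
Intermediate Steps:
$g = -134$ ($g = \left(-2\right) 67 = -134$)
$u{\left(v \right)} = \frac{1}{26}$
$k{\left(J \right)} = 2 - J$ ($k{\left(J \right)} = \left(-15 + 17\right) - J = 2 - J$)
$\frac{u{\left(39 \right)}}{k{\left(g \right)}} = \frac{1}{26 \left(2 - -134\right)} = \frac{1}{26 \left(2 + 134\right)} = \frac{1}{26 \cdot 136} = \frac{1}{26} \cdot \frac{1}{136} = \frac{1}{3536}$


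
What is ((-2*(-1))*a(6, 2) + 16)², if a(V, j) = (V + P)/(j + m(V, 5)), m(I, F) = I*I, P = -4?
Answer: 93636/361 ≈ 259.38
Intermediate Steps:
m(I, F) = I²
a(V, j) = (-4 + V)/(j + V²) (a(V, j) = (V - 4)/(j + V²) = (-4 + V)/(j + V²))
((-2*(-1))*a(6, 2) + 16)² = ((-2*(-1))*((-4 + 6)/(2 + 6²)) + 16)² = (2*(2/(2 + 36)) + 16)² = (2*(2/38) + 16)² = (2*((1/38)*2) + 16)² = (2*(1/19) + 16)² = (2/19 + 16)² = (306/19)² = 93636/361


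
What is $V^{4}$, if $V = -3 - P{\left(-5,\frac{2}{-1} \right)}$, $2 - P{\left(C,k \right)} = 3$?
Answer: $16$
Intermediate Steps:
$P{\left(C,k \right)} = -1$ ($P{\left(C,k \right)} = 2 - 3 = -1$)
$V = -2$ ($V = -3 - -1 = -3 + 1 = -2$)
$V^{4} = \left(-2\right)^{4} = 16$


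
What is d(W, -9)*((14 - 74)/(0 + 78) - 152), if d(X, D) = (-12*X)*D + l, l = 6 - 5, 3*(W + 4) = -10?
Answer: 1570926/13 ≈ 1.2084e+5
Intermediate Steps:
W = -22/3 (W = -4 + (⅓)*(-10) = -4 - 10/3 = -22/3 ≈ -7.3333)
l = 1
d(X, D) = 1 - 12*D*X (d(X, D) = (-12*X)*D + 1 = -12*D*X + 1 = 1 - 12*D*X)
d(W, -9)*((14 - 74)/(0 + 78) - 152) = (1 - 12*(-9)*(-22/3))*((14 - 74)/(0 + 78) - 152) = (1 - 792)*(-60/78 - 152) = -791*(-60*1/78 - 152) = -791*(-10/13 - 152) = -791*(-1986/13) = 1570926/13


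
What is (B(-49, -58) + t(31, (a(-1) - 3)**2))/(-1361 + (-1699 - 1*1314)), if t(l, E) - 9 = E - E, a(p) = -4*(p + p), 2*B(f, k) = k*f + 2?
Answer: -53/162 ≈ -0.32716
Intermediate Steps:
B(f, k) = 1 + f*k/2 (B(f, k) = (k*f + 2)/2 = (f*k + 2)/2 = (2 + f*k)/2 = 1 + f*k/2)
a(p) = -8*p
t(l, E) = 9 (t(l, E) = 9 + (E - E) = 9 + 0 = 9)
(B(-49, -58) + t(31, (a(-1) - 3)**2))/(-1361 + (-1699 - 1*1314)) = ((1 + (1/2)*(-49)*(-58)) + 9)/(-1361 + (-1699 - 1*1314)) = ((1 + 1421) + 9)/(-1361 + (-1699 - 1314)) = (1422 + 9)/(-1361 - 3013) = 1431/(-4374) = 1431*(-1/4374) = -53/162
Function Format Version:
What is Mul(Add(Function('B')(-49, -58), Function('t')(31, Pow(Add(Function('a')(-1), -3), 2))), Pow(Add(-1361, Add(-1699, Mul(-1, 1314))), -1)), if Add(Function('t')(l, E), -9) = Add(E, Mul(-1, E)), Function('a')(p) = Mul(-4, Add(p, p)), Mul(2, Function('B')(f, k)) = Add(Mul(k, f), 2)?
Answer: Rational(-53, 162) ≈ -0.32716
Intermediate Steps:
Function('B')(f, k) = Add(1, Mul(Rational(1, 2), f, k)) (Function('B')(f, k) = Mul(Rational(1, 2), Add(Mul(k, f), 2)) = Mul(Rational(1, 2), Add(Mul(f, k), 2)) = Mul(Rational(1, 2), Add(2, Mul(f, k))) = Add(1, Mul(Rational(1, 2), f, k)))
Function('a')(p) = Mul(-8, p) (Function('a')(p) = Mul(-4, Mul(2, p)) = Mul(-8, p))
Function('t')(l, E) = 9 (Function('t')(l, E) = Add(9, Add(E, Mul(-1, E))) = Add(9, 0) = 9)
Mul(Add(Function('B')(-49, -58), Function('t')(31, Pow(Add(Function('a')(-1), -3), 2))), Pow(Add(-1361, Add(-1699, Mul(-1, 1314))), -1)) = Mul(Add(Add(1, Mul(Rational(1, 2), -49, -58)), 9), Pow(Add(-1361, Add(-1699, Mul(-1, 1314))), -1)) = Mul(Add(Add(1, 1421), 9), Pow(Add(-1361, Add(-1699, -1314)), -1)) = Mul(Add(1422, 9), Pow(Add(-1361, -3013), -1)) = Mul(1431, Pow(-4374, -1)) = Mul(1431, Rational(-1, 4374)) = Rational(-53, 162)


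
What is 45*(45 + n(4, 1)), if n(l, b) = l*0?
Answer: 2025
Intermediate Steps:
n(l, b) = 0
45*(45 + n(4, 1)) = 45*(45 + 0) = 45*45 = 2025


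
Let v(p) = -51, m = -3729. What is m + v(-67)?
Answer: -3780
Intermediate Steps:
m + v(-67) = -3729 - 51 = -3780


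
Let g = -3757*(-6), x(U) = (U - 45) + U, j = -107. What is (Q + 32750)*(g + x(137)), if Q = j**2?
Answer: 1006455429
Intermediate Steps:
x(U) = -45 + 2*U (x(U) = (-45 + U) + U = -45 + 2*U)
Q = 11449 (Q = (-107)**2 = 11449)
g = 22542
(Q + 32750)*(g + x(137)) = (11449 + 32750)*(22542 + (-45 + 2*137)) = 44199*(22542 + (-45 + 274)) = 44199*(22542 + 229) = 44199*22771 = 1006455429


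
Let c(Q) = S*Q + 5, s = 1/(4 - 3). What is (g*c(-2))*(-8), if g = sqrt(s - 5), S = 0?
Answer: -80*I ≈ -80.0*I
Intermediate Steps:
s = 1 (s = 1/1 = 1)
c(Q) = 5 (c(Q) = 0*Q + 5 = 0 + 5 = 5)
g = 2*I (g = sqrt(1 - 5) = sqrt(-4) = 2*I ≈ 2.0*I)
(g*c(-2))*(-8) = ((2*I)*5)*(-8) = (10*I)*(-8) = -80*I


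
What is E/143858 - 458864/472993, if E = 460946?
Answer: 76006487033/34021913497 ≈ 2.2340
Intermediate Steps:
E/143858 - 458864/472993 = 460946/143858 - 458864/472993 = 460946*(1/143858) - 458864*1/472993 = 230473/71929 - 458864/472993 = 76006487033/34021913497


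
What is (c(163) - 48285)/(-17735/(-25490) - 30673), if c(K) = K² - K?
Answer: 37179714/52122469 ≈ 0.71331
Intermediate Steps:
(c(163) - 48285)/(-17735/(-25490) - 30673) = (163*(-1 + 163) - 48285)/(-17735/(-25490) - 30673) = (163*162 - 48285)/(-17735*(-1/25490) - 30673) = (26406 - 48285)/(3547/5098 - 30673) = -21879/(-156367407/5098) = -21879*(-5098/156367407) = 37179714/52122469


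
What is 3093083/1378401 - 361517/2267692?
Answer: 6515844180119/3125788920492 ≈ 2.0845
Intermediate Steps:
3093083/1378401 - 361517/2267692 = 6515844180119/3125788920492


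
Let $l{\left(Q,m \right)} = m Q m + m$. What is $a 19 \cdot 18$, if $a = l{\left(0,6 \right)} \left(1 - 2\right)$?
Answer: $-2052$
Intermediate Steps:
$l{\left(Q,m \right)} = m + Q m^{2}$ ($l{\left(Q,m \right)} = Q m m + m = Q m^{2} + m = m + Q m^{2}$)
$a = -6$ ($a = 6 \left(1 + 0 \cdot 6\right) \left(1 - 2\right) = 6 \left(1 + 0\right) \left(-1\right) = 6 \cdot 1 \left(-1\right) = 6 \left(-1\right) = -6$)
$a 19 \cdot 18 = \left(-6\right) 19 \cdot 18 = \left(-114\right) 18 = -2052$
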